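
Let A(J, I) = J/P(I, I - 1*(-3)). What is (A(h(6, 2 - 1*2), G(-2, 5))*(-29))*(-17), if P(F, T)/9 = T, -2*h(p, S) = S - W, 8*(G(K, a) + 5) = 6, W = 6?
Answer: -1972/15 ≈ -131.47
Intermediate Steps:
G(K, a) = -17/4 (G(K, a) = -5 + (1/8)*6 = -5 + 3/4 = -17/4)
h(p, S) = 3 - S/2 (h(p, S) = -(S - 1*6)/2 = -(S - 6)/2 = -(-6 + S)/2 = 3 - S/2)
P(F, T) = 9*T
A(J, I) = J/(27 + 9*I) (A(J, I) = J/((9*(I - 1*(-3)))) = J/((9*(I + 3))) = J/((9*(3 + I))) = J/(27 + 9*I))
(A(h(6, 2 - 1*2), G(-2, 5))*(-29))*(-17) = (((3 - (2 - 1*2)/2)/(9*(3 - 17/4)))*(-29))*(-17) = (((3 - (2 - 2)/2)/(9*(-5/4)))*(-29))*(-17) = (((1/9)*(3 - 1/2*0)*(-4/5))*(-29))*(-17) = (((1/9)*(3 + 0)*(-4/5))*(-29))*(-17) = (((1/9)*3*(-4/5))*(-29))*(-17) = -4/15*(-29)*(-17) = (116/15)*(-17) = -1972/15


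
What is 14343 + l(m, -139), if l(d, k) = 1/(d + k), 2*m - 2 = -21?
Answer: 4259869/297 ≈ 14343.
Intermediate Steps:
m = -19/2 (m = 1 + (½)*(-21) = 1 - 21/2 = -19/2 ≈ -9.5000)
14343 + l(m, -139) = 14343 + 1/(-19/2 - 139) = 14343 + 1/(-297/2) = 14343 - 2/297 = 4259869/297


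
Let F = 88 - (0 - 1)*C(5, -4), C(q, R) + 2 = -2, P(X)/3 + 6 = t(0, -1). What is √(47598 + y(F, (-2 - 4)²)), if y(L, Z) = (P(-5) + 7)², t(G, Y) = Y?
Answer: √47794 ≈ 218.62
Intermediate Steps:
P(X) = -21 (P(X) = -18 + 3*(-1) = -18 - 3 = -21)
C(q, R) = -4 (C(q, R) = -2 - 2 = -4)
F = 84 (F = 88 - (0 - 1)*(-4) = 88 - (-1)*(-4) = 88 - 1*4 = 88 - 4 = 84)
y(L, Z) = 196 (y(L, Z) = (-21 + 7)² = (-14)² = 196)
√(47598 + y(F, (-2 - 4)²)) = √(47598 + 196) = √47794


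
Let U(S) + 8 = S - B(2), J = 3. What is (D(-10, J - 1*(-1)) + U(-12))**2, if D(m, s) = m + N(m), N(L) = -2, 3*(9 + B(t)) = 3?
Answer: 576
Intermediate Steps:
B(t) = -8 (B(t) = -9 + (1/3)*3 = -9 + 1 = -8)
U(S) = S (U(S) = -8 + (S - 1*(-8)) = -8 + (S + 8) = -8 + (8 + S) = S)
D(m, s) = -2 + m (D(m, s) = m - 2 = -2 + m)
(D(-10, J - 1*(-1)) + U(-12))**2 = ((-2 - 10) - 12)**2 = (-12 - 12)**2 = (-24)**2 = 576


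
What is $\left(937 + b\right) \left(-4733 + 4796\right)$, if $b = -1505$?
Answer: $-35784$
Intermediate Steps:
$\left(937 + b\right) \left(-4733 + 4796\right) = \left(937 - 1505\right) \left(-4733 + 4796\right) = \left(-568\right) 63 = -35784$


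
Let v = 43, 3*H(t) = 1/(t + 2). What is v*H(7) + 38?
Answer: 1069/27 ≈ 39.593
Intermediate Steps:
H(t) = 1/(3*(2 + t)) (H(t) = 1/(3*(t + 2)) = 1/(3*(2 + t)))
v*H(7) + 38 = 43*(1/(3*(2 + 7))) + 38 = 43*((1/3)/9) + 38 = 43*((1/3)*(1/9)) + 38 = 43*(1/27) + 38 = 43/27 + 38 = 1069/27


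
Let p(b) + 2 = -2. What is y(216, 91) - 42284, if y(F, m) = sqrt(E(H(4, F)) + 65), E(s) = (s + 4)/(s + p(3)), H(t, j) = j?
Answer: -42284 + 10*sqrt(1855)/53 ≈ -42276.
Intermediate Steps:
p(b) = -4 (p(b) = -2 - 2 = -4)
E(s) = (4 + s)/(-4 + s) (E(s) = (s + 4)/(s - 4) = (4 + s)/(-4 + s))
y(F, m) = sqrt(65 + (4 + F)/(-4 + F)) (y(F, m) = sqrt((4 + F)/(-4 + F) + 65) = sqrt(65 + (4 + F)/(-4 + F)))
y(216, 91) - 42284 = sqrt(2)*sqrt((-128 + 33*216)/(-4 + 216)) - 42284 = sqrt(2)*sqrt((-128 + 7128)/212) - 42284 = sqrt(2)*sqrt((1/212)*7000) - 42284 = sqrt(2)*sqrt(1750/53) - 42284 = sqrt(2)*(5*sqrt(3710)/53) - 42284 = 10*sqrt(1855)/53 - 42284 = -42284 + 10*sqrt(1855)/53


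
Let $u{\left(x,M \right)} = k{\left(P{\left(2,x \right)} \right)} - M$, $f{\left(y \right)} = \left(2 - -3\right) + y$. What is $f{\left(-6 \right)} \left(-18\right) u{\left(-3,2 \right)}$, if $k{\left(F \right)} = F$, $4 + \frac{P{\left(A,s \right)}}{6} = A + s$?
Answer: $-576$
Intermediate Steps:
$P{\left(A,s \right)} = -24 + 6 A + 6 s$ ($P{\left(A,s \right)} = -24 + 6 \left(A + s\right) = -24 + \left(6 A + 6 s\right) = -24 + 6 A + 6 s$)
$f{\left(y \right)} = 5 + y$ ($f{\left(y \right)} = \left(2 + 3\right) + y = 5 + y$)
$u{\left(x,M \right)} = -12 - M + 6 x$ ($u{\left(x,M \right)} = \left(-24 + 6 \cdot 2 + 6 x\right) - M = \left(-24 + 12 + 6 x\right) - M = \left(-12 + 6 x\right) - M = -12 - M + 6 x$)
$f{\left(-6 \right)} \left(-18\right) u{\left(-3,2 \right)} = \left(5 - 6\right) \left(-18\right) \left(-12 - 2 + 6 \left(-3\right)\right) = \left(-1\right) \left(-18\right) \left(-12 - 2 - 18\right) = 18 \left(-32\right) = -576$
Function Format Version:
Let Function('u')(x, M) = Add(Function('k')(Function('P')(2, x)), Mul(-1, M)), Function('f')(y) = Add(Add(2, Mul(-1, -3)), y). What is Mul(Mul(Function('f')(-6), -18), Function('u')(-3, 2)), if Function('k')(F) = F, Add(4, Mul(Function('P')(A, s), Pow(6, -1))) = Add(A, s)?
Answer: -576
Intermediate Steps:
Function('P')(A, s) = Add(-24, Mul(6, A), Mul(6, s)) (Function('P')(A, s) = Add(-24, Mul(6, Add(A, s))) = Add(-24, Add(Mul(6, A), Mul(6, s))) = Add(-24, Mul(6, A), Mul(6, s)))
Function('f')(y) = Add(5, y) (Function('f')(y) = Add(Add(2, 3), y) = Add(5, y))
Function('u')(x, M) = Add(-12, Mul(-1, M), Mul(6, x)) (Function('u')(x, M) = Add(Add(-24, Mul(6, 2), Mul(6, x)), Mul(-1, M)) = Add(Add(-24, 12, Mul(6, x)), Mul(-1, M)) = Add(Add(-12, Mul(6, x)), Mul(-1, M)) = Add(-12, Mul(-1, M), Mul(6, x)))
Mul(Mul(Function('f')(-6), -18), Function('u')(-3, 2)) = Mul(Mul(Add(5, -6), -18), Add(-12, Mul(-1, 2), Mul(6, -3))) = Mul(Mul(-1, -18), Add(-12, -2, -18)) = Mul(18, -32) = -576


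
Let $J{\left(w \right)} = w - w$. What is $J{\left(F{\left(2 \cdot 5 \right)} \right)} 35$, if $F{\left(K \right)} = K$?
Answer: $0$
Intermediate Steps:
$J{\left(w \right)} = 0$
$J{\left(F{\left(2 \cdot 5 \right)} \right)} 35 = 0 \cdot 35 = 0$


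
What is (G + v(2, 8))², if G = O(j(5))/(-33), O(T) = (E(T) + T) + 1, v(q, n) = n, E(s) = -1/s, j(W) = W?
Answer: 1666681/27225 ≈ 61.219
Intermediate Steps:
O(T) = 1 + T - 1/T (O(T) = (-1/T + T) + 1 = (T - 1/T) + 1 = 1 + T - 1/T)
G = -29/165 (G = (1 + 5 - 1/5)/(-33) = (1 + 5 - 1*⅕)*(-1/33) = (1 + 5 - ⅕)*(-1/33) = (29/5)*(-1/33) = -29/165 ≈ -0.17576)
(G + v(2, 8))² = (-29/165 + 8)² = (1291/165)² = 1666681/27225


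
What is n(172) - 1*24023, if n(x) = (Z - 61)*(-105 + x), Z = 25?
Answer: -26435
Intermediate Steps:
n(x) = 3780 - 36*x (n(x) = (25 - 61)*(-105 + x) = -36*(-105 + x) = 3780 - 36*x)
n(172) - 1*24023 = (3780 - 36*172) - 1*24023 = (3780 - 6192) - 24023 = -2412 - 24023 = -26435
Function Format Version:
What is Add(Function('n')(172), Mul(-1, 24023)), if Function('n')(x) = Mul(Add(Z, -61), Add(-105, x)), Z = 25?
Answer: -26435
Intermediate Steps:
Function('n')(x) = Add(3780, Mul(-36, x)) (Function('n')(x) = Mul(Add(25, -61), Add(-105, x)) = Mul(-36, Add(-105, x)) = Add(3780, Mul(-36, x)))
Add(Function('n')(172), Mul(-1, 24023)) = Add(Add(3780, Mul(-36, 172)), Mul(-1, 24023)) = Add(Add(3780, -6192), -24023) = Add(-2412, -24023) = -26435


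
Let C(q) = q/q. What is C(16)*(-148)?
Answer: -148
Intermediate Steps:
C(q) = 1
C(16)*(-148) = 1*(-148) = -148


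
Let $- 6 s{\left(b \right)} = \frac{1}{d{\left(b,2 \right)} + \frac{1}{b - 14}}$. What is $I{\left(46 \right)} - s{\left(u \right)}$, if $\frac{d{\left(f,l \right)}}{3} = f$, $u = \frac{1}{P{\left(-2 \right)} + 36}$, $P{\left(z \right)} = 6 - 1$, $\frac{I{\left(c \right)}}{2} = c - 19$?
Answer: $\frac{11935}{76} \approx 157.04$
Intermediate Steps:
$I{\left(c \right)} = -38 + 2 c$ ($I{\left(c \right)} = 2 \left(c - 19\right) = 2 \left(-19 + c\right) = -38 + 2 c$)
$P{\left(z \right)} = 5$ ($P{\left(z \right)} = 6 - 1 = 5$)
$u = \frac{1}{41}$ ($u = \frac{1}{5 + 36} = \frac{1}{41} \approx 0.02439$)
$d{\left(f,l \right)} = 3 f$
$s{\left(b \right)} = - \frac{1}{6 \left(\frac{1}{-14 + b} + 3 b\right)}$ ($s{\left(b \right)} = - \frac{1}{6 \left(3 b + \frac{1}{b - 14}\right)} = - \frac{1}{6 \left(3 b + \frac{1}{-14 + b}\right)} = - \frac{1}{6 \left(\frac{1}{-14 + b} + 3 b\right)}$)
$I{\left(46 \right)} - s{\left(u \right)} = \left(-38 + 2 \cdot 46\right) - \frac{14 - \frac{1}{41}}{6 \left(1 - \frac{42}{41} + \frac{3}{1681}\right)} = \left(-38 + 92\right) - \frac{14 - \frac{1}{41}}{6 \left(1 - \frac{42}{41} + 3 \cdot \frac{1}{1681}\right)} = 54 - \frac{1}{6} \frac{1}{1 - \frac{42}{41} + \frac{3}{1681}} \cdot \frac{573}{41} = 54 - \frac{1}{6} \frac{1}{- \frac{38}{1681}} \cdot \frac{573}{41} = 54 - \frac{1}{6} \left(- \frac{1681}{38}\right) \frac{573}{41} = 54 - - \frac{7831}{76} = 54 + \frac{7831}{76} = \frac{11935}{76}$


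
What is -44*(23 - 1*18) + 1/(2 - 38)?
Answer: -7921/36 ≈ -220.03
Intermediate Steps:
-44*(23 - 1*18) + 1/(2 - 38) = -44*(23 - 18) + 1/(-36) = -44*5 - 1/36 = -220 - 1/36 = -7921/36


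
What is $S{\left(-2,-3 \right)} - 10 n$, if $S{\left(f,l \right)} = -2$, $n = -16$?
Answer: $158$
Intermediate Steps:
$S{\left(-2,-3 \right)} - 10 n = -2 - -160 = -2 + 160 = 158$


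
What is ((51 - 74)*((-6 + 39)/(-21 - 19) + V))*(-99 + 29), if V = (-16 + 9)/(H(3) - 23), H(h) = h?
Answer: -3059/4 ≈ -764.75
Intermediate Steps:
V = 7/20 (V = (-16 + 9)/(3 - 23) = -7/(-20) = -7*(-1/20) = 7/20 ≈ 0.35000)
((51 - 74)*((-6 + 39)/(-21 - 19) + V))*(-99 + 29) = ((51 - 74)*((-6 + 39)/(-21 - 19) + 7/20))*(-99 + 29) = -23*(33/(-40) + 7/20)*(-70) = -23*(33*(-1/40) + 7/20)*(-70) = -23*(-33/40 + 7/20)*(-70) = -23*(-19/40)*(-70) = (437/40)*(-70) = -3059/4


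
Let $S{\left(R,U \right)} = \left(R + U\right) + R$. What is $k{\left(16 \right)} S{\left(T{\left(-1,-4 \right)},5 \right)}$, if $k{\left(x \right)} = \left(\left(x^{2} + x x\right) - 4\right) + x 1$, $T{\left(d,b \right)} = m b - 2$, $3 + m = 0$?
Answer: $13100$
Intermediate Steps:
$m = -3$ ($m = -3 + 0 = -3$)
$T{\left(d,b \right)} = -2 - 3 b$ ($T{\left(d,b \right)} = - 3 b - 2 = -2 - 3 b$)
$k{\left(x \right)} = -4 + x + 2 x^{2}$ ($k{\left(x \right)} = \left(\left(x^{2} + x^{2}\right) - 4\right) + x = \left(2 x^{2} - 4\right) + x = \left(-4 + 2 x^{2}\right) + x = -4 + x + 2 x^{2}$)
$S{\left(R,U \right)} = U + 2 R$
$k{\left(16 \right)} S{\left(T{\left(-1,-4 \right)},5 \right)} = \left(-4 + 16 + 2 \cdot 16^{2}\right) \left(5 + 2 \left(-2 - -12\right)\right) = \left(-4 + 16 + 2 \cdot 256\right) \left(5 + 2 \left(-2 + 12\right)\right) = \left(-4 + 16 + 512\right) \left(5 + 2 \cdot 10\right) = 524 \left(5 + 20\right) = 524 \cdot 25 = 13100$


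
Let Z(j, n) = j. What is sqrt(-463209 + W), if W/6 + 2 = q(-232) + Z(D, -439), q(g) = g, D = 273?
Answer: 5*I*sqrt(18519) ≈ 680.42*I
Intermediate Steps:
W = 234 (W = -12 + 6*(-232 + 273) = -12 + 6*41 = -12 + 246 = 234)
sqrt(-463209 + W) = sqrt(-463209 + 234) = sqrt(-462975) = 5*I*sqrt(18519)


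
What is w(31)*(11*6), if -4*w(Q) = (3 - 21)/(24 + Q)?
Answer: 27/5 ≈ 5.4000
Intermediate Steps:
w(Q) = 9/(2*(24 + Q)) (w(Q) = -(3 - 21)/(4*(24 + Q)) = -(-9)/(2*(24 + Q)) = 9/(2*(24 + Q)))
w(31)*(11*6) = (9/(2*(24 + 31)))*(11*6) = ((9/2)/55)*66 = ((9/2)*(1/55))*66 = (9/110)*66 = 27/5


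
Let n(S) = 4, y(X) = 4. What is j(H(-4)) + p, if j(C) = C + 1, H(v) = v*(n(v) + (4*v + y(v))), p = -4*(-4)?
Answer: 49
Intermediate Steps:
p = 16
H(v) = v*(8 + 4*v) (H(v) = v*(4 + (4*v + 4)) = v*(4 + (4 + 4*v)) = v*(8 + 4*v))
j(C) = 1 + C
j(H(-4)) + p = (1 + 4*(-4)*(2 - 4)) + 16 = (1 + 4*(-4)*(-2)) + 16 = (1 + 32) + 16 = 33 + 16 = 49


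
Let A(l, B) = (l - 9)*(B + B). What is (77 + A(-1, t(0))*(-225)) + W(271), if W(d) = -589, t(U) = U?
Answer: -512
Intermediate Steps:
A(l, B) = 2*B*(-9 + l) (A(l, B) = (-9 + l)*(2*B) = 2*B*(-9 + l))
(77 + A(-1, t(0))*(-225)) + W(271) = (77 + (2*0*(-9 - 1))*(-225)) - 589 = (77 + (2*0*(-10))*(-225)) - 589 = (77 + 0*(-225)) - 589 = (77 + 0) - 589 = 77 - 589 = -512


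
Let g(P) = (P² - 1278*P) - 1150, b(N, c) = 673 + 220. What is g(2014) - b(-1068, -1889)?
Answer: 1480261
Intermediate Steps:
b(N, c) = 893
g(P) = -1150 + P² - 1278*P
g(2014) - b(-1068, -1889) = (-1150 + 2014² - 1278*2014) - 1*893 = (-1150 + 4056196 - 2573892) - 893 = 1481154 - 893 = 1480261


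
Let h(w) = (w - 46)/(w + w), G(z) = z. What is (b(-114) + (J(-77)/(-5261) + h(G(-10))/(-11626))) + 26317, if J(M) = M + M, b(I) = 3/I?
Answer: 152918014682379/5810616670 ≈ 26317.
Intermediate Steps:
h(w) = (-46 + w)/(2*w) (h(w) = (-46 + w)/((2*w)) = (-46 + w)*(1/(2*w)) = (-46 + w)/(2*w))
J(M) = 2*M
(b(-114) + (J(-77)/(-5261) + h(G(-10))/(-11626))) + 26317 = (3/(-114) + ((2*(-77))/(-5261) + ((½)*(-46 - 10)/(-10))/(-11626))) + 26317 = (3*(-1/114) + (-154*(-1/5261) + ((½)*(-⅒)*(-56))*(-1/11626))) + 26317 = (-1/38 + (154/5261 + (14/5)*(-1/11626))) + 26317 = (-1/38 + (154/5261 - 7/29065)) + 26317 = (-1/38 + 4439183/152910965) + 26317 = 15777989/5810616670 + 26317 = 152918014682379/5810616670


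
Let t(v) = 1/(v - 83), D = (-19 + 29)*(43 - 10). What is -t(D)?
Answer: -1/247 ≈ -0.0040486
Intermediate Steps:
D = 330 (D = 10*33 = 330)
t(v) = 1/(-83 + v)
-t(D) = -1/(-83 + 330) = -1/247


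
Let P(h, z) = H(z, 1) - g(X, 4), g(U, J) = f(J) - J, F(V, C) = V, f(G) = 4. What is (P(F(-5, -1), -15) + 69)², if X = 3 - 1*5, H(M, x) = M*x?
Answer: 2916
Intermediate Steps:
X = -2 (X = 3 - 5 = -2)
g(U, J) = 4 - J
P(h, z) = z (P(h, z) = z*1 - (4 - 1*4) = z - (4 - 4) = z - 1*0 = z + 0 = z)
(P(F(-5, -1), -15) + 69)² = (-15 + 69)² = 54² = 2916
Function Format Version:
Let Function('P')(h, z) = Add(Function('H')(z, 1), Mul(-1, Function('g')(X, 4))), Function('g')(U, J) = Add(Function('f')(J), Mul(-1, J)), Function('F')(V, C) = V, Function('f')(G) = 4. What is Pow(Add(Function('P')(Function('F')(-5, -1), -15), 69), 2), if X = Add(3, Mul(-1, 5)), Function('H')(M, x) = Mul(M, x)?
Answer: 2916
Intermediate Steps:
X = -2 (X = Add(3, -5) = -2)
Function('g')(U, J) = Add(4, Mul(-1, J))
Function('P')(h, z) = z (Function('P')(h, z) = Add(Mul(z, 1), Mul(-1, Add(4, Mul(-1, 4)))) = Add(z, Mul(-1, Add(4, -4))) = Add(z, Mul(-1, 0)) = Add(z, 0) = z)
Pow(Add(Function('P')(Function('F')(-5, -1), -15), 69), 2) = Pow(Add(-15, 69), 2) = Pow(54, 2) = 2916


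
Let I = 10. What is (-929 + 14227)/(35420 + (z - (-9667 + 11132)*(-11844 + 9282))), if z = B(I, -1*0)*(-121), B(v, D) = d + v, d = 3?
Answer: 13298/3787177 ≈ 0.0035113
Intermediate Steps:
B(v, D) = 3 + v
z = -1573 (z = (3 + 10)*(-121) = 13*(-121) = -1573)
(-929 + 14227)/(35420 + (z - (-9667 + 11132)*(-11844 + 9282))) = (-929 + 14227)/(35420 + (-1573 - (-9667 + 11132)*(-11844 + 9282))) = 13298/(35420 + (-1573 - 1465*(-2562))) = 13298/(35420 + (-1573 - 1*(-3753330))) = 13298/(35420 + (-1573 + 3753330)) = 13298/(35420 + 3751757) = 13298/3787177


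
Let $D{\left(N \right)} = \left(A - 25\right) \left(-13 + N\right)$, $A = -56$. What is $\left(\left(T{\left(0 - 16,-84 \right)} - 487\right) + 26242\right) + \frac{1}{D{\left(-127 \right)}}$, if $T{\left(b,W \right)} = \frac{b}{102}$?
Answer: $\frac{4965018677}{192780} \approx 25755.0$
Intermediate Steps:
$T{\left(b,W \right)} = \frac{b}{102}$ ($T{\left(b,W \right)} = b \frac{1}{102} = \frac{b}{102}$)
$D{\left(N \right)} = 1053 - 81 N$ ($D{\left(N \right)} = \left(-56 - 25\right) \left(-13 + N\right) = - 81 \left(-13 + N\right) = 1053 - 81 N$)
$\left(\left(T{\left(0 - 16,-84 \right)} - 487\right) + 26242\right) + \frac{1}{D{\left(-127 \right)}} = \left(\left(\frac{0 - 16}{102} - 487\right) + 26242\right) + \frac{1}{1053 - -10287} = \left(\left(\frac{0 - 16}{102} - 487\right) + 26242\right) + \frac{1}{1053 + 10287} = \left(\left(\frac{1}{102} \left(-16\right) - 487\right) + 26242\right) + \frac{1}{11340} = \left(\left(- \frac{8}{51} - 487\right) + 26242\right) + \frac{1}{11340} = \left(- \frac{24845}{51} + 26242\right) + \frac{1}{11340} = \frac{1313497}{51} + \frac{1}{11340} = \frac{4965018677}{192780}$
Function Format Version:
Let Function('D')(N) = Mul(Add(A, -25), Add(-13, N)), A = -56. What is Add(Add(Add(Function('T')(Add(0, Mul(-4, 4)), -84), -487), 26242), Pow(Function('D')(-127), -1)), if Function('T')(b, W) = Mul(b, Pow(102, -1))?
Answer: Rational(4965018677, 192780) ≈ 25755.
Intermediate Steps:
Function('T')(b, W) = Mul(Rational(1, 102), b) (Function('T')(b, W) = Mul(b, Rational(1, 102)) = Mul(Rational(1, 102), b))
Function('D')(N) = Add(1053, Mul(-81, N)) (Function('D')(N) = Mul(Add(-56, -25), Add(-13, N)) = Mul(-81, Add(-13, N)) = Add(1053, Mul(-81, N)))
Add(Add(Add(Function('T')(Add(0, Mul(-4, 4)), -84), -487), 26242), Pow(Function('D')(-127), -1)) = Add(Add(Add(Mul(Rational(1, 102), Add(0, Mul(-4, 4))), -487), 26242), Pow(Add(1053, Mul(-81, -127)), -1)) = Add(Add(Add(Mul(Rational(1, 102), Add(0, -16)), -487), 26242), Pow(Add(1053, 10287), -1)) = Add(Add(Add(Mul(Rational(1, 102), -16), -487), 26242), Pow(11340, -1)) = Add(Add(Add(Rational(-8, 51), -487), 26242), Rational(1, 11340)) = Add(Add(Rational(-24845, 51), 26242), Rational(1, 11340)) = Add(Rational(1313497, 51), Rational(1, 11340)) = Rational(4965018677, 192780)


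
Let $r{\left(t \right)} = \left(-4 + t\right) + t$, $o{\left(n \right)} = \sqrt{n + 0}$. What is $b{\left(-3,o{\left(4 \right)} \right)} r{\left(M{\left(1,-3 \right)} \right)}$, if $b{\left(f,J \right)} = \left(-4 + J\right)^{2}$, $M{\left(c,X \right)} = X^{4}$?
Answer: $632$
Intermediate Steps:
$o{\left(n \right)} = \sqrt{n}$
$r{\left(t \right)} = -4 + 2 t$
$b{\left(-3,o{\left(4 \right)} \right)} r{\left(M{\left(1,-3 \right)} \right)} = \left(-4 + \sqrt{4}\right)^{2} \left(-4 + 2 \left(-3\right)^{4}\right) = \left(-4 + 2\right)^{2} \left(-4 + 2 \cdot 81\right) = \left(-2\right)^{2} \left(-4 + 162\right) = 4 \cdot 158 = 632$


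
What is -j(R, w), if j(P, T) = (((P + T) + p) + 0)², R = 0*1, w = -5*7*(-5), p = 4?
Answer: -32041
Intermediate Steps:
w = 175 (w = -35*(-5) = 175)
R = 0
j(P, T) = (4 + P + T)² (j(P, T) = (((P + T) + 4) + 0)² = ((4 + P + T) + 0)² = (4 + P + T)²)
-j(R, w) = -(4 + 0 + 175)² = -1*179² = -1*32041 = -32041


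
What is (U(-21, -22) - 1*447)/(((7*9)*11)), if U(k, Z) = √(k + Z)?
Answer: -149/231 + I*√43/693 ≈ -0.64502 + 0.0094624*I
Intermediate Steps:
U(k, Z) = √(Z + k)
(U(-21, -22) - 1*447)/(((7*9)*11)) = (√(-22 - 21) - 1*447)/(((7*9)*11)) = (√(-43) - 447)/((63*11)) = (I*√43 - 447)/693 = (-447 + I*√43)*(1/693) = -149/231 + I*√43/693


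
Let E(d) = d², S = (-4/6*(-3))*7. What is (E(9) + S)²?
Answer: 9025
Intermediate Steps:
S = 14 (S = (-4*⅙*(-3))*7 = -⅔*(-3)*7 = 2*7 = 14)
(E(9) + S)² = (9² + 14)² = (81 + 14)² = 95² = 9025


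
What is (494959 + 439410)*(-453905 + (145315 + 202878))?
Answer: -98774015728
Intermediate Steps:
(494959 + 439410)*(-453905 + (145315 + 202878)) = 934369*(-453905 + 348193) = 934369*(-105712) = -98774015728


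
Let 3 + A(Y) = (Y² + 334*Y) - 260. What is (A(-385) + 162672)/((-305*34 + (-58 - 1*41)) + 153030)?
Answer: 182044/142561 ≈ 1.2770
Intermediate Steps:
A(Y) = -263 + Y² + 334*Y (A(Y) = -3 + ((Y² + 334*Y) - 260) = -3 + (-260 + Y² + 334*Y) = -263 + Y² + 334*Y)
(A(-385) + 162672)/((-305*34 + (-58 - 1*41)) + 153030) = ((-263 + (-385)² + 334*(-385)) + 162672)/((-305*34 + (-58 - 1*41)) + 153030) = ((-263 + 148225 - 128590) + 162672)/((-10370 + (-58 - 41)) + 153030) = (19372 + 162672)/((-10370 - 99) + 153030) = 182044/(-10469 + 153030) = 182044/142561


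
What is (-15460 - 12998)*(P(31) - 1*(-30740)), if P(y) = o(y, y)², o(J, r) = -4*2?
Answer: -876620232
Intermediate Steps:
o(J, r) = -8
P(y) = 64 (P(y) = (-8)² = 64)
(-15460 - 12998)*(P(31) - 1*(-30740)) = (-15460 - 12998)*(64 - 1*(-30740)) = -28458*(64 + 30740) = -28458*30804 = -876620232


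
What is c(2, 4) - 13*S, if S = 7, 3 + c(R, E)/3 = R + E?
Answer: -82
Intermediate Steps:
c(R, E) = -9 + 3*E + 3*R (c(R, E) = -9 + 3*(R + E) = -9 + 3*(E + R) = -9 + (3*E + 3*R) = -9 + 3*E + 3*R)
c(2, 4) - 13*S = (-9 + 3*4 + 3*2) - 13*7 = (-9 + 12 + 6) - 91 = 9 - 91 = -82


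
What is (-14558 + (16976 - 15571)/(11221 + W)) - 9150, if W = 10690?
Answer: -519464583/21911 ≈ -23708.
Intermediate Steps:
(-14558 + (16976 - 15571)/(11221 + W)) - 9150 = (-14558 + (16976 - 15571)/(11221 + 10690)) - 9150 = (-14558 + 1405/21911) - 9150 = -318978933/21911 - 9150 = -519464583/21911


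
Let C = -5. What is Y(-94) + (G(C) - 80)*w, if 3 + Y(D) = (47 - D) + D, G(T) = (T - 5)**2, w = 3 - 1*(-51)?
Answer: 1124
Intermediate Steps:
w = 54 (w = 3 + 51 = 54)
G(T) = (-5 + T)**2
Y(D) = 44 (Y(D) = -3 + ((47 - D) + D) = -3 + 47 = 44)
Y(-94) + (G(C) - 80)*w = 44 + ((-5 - 5)**2 - 80)*54 = 44 + ((-10)**2 - 80)*54 = 44 + (100 - 80)*54 = 44 + 20*54 = 44 + 1080 = 1124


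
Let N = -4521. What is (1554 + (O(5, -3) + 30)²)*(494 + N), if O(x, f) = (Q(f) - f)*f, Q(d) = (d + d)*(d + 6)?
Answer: -28909833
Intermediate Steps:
Q(d) = 2*d*(6 + d) (Q(d) = (2*d)*(6 + d) = 2*d*(6 + d))
O(x, f) = f*(-f + 2*f*(6 + f)) (O(x, f) = (2*f*(6 + f) - f)*f = (-f + 2*f*(6 + f))*f = f*(-f + 2*f*(6 + f)))
(1554 + (O(5, -3) + 30)²)*(494 + N) = (1554 + ((-3)²*(11 + 2*(-3)) + 30)²)*(494 - 4521) = (1554 + (9*(11 - 6) + 30)²)*(-4027) = (1554 + (9*5 + 30)²)*(-4027) = (1554 + (45 + 30)²)*(-4027) = (1554 + 75²)*(-4027) = (1554 + 5625)*(-4027) = 7179*(-4027) = -28909833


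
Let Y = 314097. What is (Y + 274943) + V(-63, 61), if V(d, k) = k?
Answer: 589101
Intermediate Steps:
(Y + 274943) + V(-63, 61) = (314097 + 274943) + 61 = 589040 + 61 = 589101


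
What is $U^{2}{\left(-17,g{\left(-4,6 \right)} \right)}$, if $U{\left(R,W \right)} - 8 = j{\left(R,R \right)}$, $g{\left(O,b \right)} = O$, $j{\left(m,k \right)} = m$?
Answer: $81$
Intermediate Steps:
$U{\left(R,W \right)} = 8 + R$
$U^{2}{\left(-17,g{\left(-4,6 \right)} \right)} = \left(8 - 17\right)^{2} = \left(-9\right)^{2} = 81$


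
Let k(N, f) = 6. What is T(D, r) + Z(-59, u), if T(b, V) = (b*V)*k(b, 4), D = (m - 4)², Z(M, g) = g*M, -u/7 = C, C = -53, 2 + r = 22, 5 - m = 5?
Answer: -19969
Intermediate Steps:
m = 0 (m = 5 - 1*5 = 5 - 5 = 0)
r = 20 (r = -2 + 22 = 20)
u = 371 (u = -7*(-53) = 371)
Z(M, g) = M*g
D = 16 (D = (0 - 4)² = (-4)² = 16)
T(b, V) = 6*V*b (T(b, V) = (b*V)*6 = (V*b)*6 = 6*V*b)
T(D, r) + Z(-59, u) = 6*20*16 - 59*371 = 1920 - 21889 = -19969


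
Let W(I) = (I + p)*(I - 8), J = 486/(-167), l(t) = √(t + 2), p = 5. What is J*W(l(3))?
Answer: 17010/167 + 1458*√5/167 ≈ 121.38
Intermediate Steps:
l(t) = √(2 + t)
J = -486/167 (J = 486*(-1/167) = -486/167 ≈ -2.9102)
W(I) = (-8 + I)*(5 + I) (W(I) = (I + 5)*(I - 8) = (5 + I)*(-8 + I) = (-8 + I)*(5 + I))
J*W(l(3)) = -486*(-40 + (√(2 + 3))² - 3*√(2 + 3))/167 = -486*(-40 + (√5)² - 3*√5)/167 = -486*(-40 + 5 - 3*√5)/167 = -486*(-35 - 3*√5)/167 = 17010/167 + 1458*√5/167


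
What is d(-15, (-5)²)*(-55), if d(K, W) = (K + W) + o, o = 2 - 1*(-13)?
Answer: -1375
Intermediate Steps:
o = 15 (o = 2 + 13 = 15)
d(K, W) = 15 + K + W (d(K, W) = (K + W) + 15 = 15 + K + W)
d(-15, (-5)²)*(-55) = (15 - 15 + (-5)²)*(-55) = (15 - 15 + 25)*(-55) = 25*(-55) = -1375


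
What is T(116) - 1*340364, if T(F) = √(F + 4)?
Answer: -340364 + 2*√30 ≈ -3.4035e+5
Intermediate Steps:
T(F) = √(4 + F)
T(116) - 1*340364 = √(4 + 116) - 1*340364 = √120 - 340364 = 2*√30 - 340364 = -340364 + 2*√30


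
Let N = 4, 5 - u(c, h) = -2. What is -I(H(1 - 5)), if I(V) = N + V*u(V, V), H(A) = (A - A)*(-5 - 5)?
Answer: -4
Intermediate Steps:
u(c, h) = 7 (u(c, h) = 5 - 1*(-2) = 5 + 2 = 7)
H(A) = 0 (H(A) = 0*(-10) = 0)
I(V) = 4 + 7*V (I(V) = 4 + V*7 = 4 + 7*V)
-I(H(1 - 5)) = -(4 + 7*0) = -(4 + 0) = -1*4 = -4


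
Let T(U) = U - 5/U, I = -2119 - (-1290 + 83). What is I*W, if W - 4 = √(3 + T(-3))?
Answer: -3648 - 304*√15 ≈ -4825.4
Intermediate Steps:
I = -912 (I = -2119 - 1*(-1207) = -2119 + 1207 = -912)
T(U) = U - 5/U
W = 4 + √15/3 (W = 4 + √(3 + (-3 - 5/(-3))) = 4 + √(3 + (-3 - 5*(-⅓))) = 4 + √(3 + (-3 + 5/3)) = 4 + √(3 - 4/3) = 4 + √(5/3) = 4 + √15/3 ≈ 5.2910)
I*W = -912*(4 + √15/3) = -3648 - 304*√15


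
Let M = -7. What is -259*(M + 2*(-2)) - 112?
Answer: 2737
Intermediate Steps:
-259*(M + 2*(-2)) - 112 = -259*(-7 + 2*(-2)) - 112 = -259*(-7 - 4) - 112 = -259*(-11) - 112 = 2849 - 112 = 2737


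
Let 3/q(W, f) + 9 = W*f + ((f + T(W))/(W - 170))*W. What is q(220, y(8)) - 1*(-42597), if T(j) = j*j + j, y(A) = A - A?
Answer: 9112307646/213919 ≈ 42597.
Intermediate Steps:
y(A) = 0
T(j) = j + j² (T(j) = j² + j = j + j²)
q(W, f) = 3/(-9 + W*f + W*(f + W*(1 + W))/(-170 + W)) (q(W, f) = 3/(-9 + (W*f + ((f + W*(1 + W))/(W - 170))*W)) = 3/(-9 + (W*f + ((f + W*(1 + W))/(-170 + W))*W)) = 3/(-9 + (W*f + W*(f + W*(1 + W))/(-170 + W))) = 3/(-9 + W*f + W*(f + W*(1 + W))/(-170 + W)))
q(220, y(8)) - 1*(-42597) = 3*(-170 + 220)/(1530 - 9*220 + 0*220² + 220²*(1 + 220) - 169*220*0) - 1*(-42597) = 3*50/(1530 - 1980 + 0*48400 + 48400*221 + 0) + 42597 = 3*50/(1530 - 1980 + 0 + 10696400 + 0) + 42597 = 3*50/10695950 + 42597 = 3*(1/10695950)*50 + 42597 = 3/213919 + 42597 = 9112307646/213919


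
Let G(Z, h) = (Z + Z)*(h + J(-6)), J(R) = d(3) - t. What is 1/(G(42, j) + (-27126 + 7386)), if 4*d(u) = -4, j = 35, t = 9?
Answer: -1/17640 ≈ -5.6689e-5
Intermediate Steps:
d(u) = -1 (d(u) = (1/4)*(-4) = -1)
J(R) = -10 (J(R) = -1 - 1*9 = -1 - 9 = -10)
G(Z, h) = 2*Z*(-10 + h) (G(Z, h) = (Z + Z)*(h - 10) = (2*Z)*(-10 + h) = 2*Z*(-10 + h))
1/(G(42, j) + (-27126 + 7386)) = 1/(2*42*(-10 + 35) + (-27126 + 7386)) = 1/(2*42*25 - 19740) = 1/(2100 - 19740) = 1/(-17640) = -1/17640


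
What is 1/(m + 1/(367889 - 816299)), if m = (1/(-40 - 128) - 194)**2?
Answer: 2109320640/79391263203311 ≈ 2.6569e-5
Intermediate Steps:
m = 1062303649/28224 (m = (1/(-168) - 194)**2 = (-1/168 - 194)**2 = (-32593/168)**2 = 1062303649/28224 ≈ 37638.)
1/(m + 1/(367889 - 816299)) = 1/(1062303649/28224 + 1/(367889 - 816299)) = 1/(1062303649/28224 + 1/(-448410)) = 1/(1062303649/28224 - 1/448410) = 1/(79391263203311/2109320640) = 2109320640/79391263203311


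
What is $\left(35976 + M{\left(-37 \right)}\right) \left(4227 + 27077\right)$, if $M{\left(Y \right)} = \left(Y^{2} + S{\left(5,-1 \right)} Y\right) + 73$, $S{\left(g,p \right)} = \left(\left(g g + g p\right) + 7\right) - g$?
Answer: $1145851616$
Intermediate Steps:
$S{\left(g,p \right)} = 7 + g^{2} - g + g p$ ($S{\left(g,p \right)} = \left(\left(g^{2} + g p\right) + 7\right) - g = \left(7 + g^{2} + g p\right) - g = 7 + g^{2} - g + g p$)
$M{\left(Y \right)} = 73 + Y^{2} + 22 Y$ ($M{\left(Y \right)} = \left(Y^{2} + \left(7 + 5^{2} - 5 + 5 \left(-1\right)\right) Y\right) + 73 = \left(Y^{2} + \left(7 + 25 - 5 - 5\right) Y\right) + 73 = \left(Y^{2} + 22 Y\right) + 73 = 73 + Y^{2} + 22 Y$)
$\left(35976 + M{\left(-37 \right)}\right) \left(4227 + 27077\right) = \left(35976 + \left(73 + \left(-37\right)^{2} + 22 \left(-37\right)\right)\right) \left(4227 + 27077\right) = \left(35976 + \left(73 + 1369 - 814\right)\right) 31304 = \left(35976 + 628\right) 31304 = 36604 \cdot 31304 = 1145851616$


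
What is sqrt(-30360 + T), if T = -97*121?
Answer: I*sqrt(42097) ≈ 205.18*I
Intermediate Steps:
T = -11737
sqrt(-30360 + T) = sqrt(-30360 - 11737) = sqrt(-42097) = I*sqrt(42097)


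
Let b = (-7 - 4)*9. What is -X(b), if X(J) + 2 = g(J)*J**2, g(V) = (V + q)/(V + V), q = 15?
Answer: -4156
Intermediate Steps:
g(V) = (15 + V)/(2*V) (g(V) = (V + 15)/(V + V) = (15 + V)/((2*V)) = (15 + V)*(1/(2*V)) = (15 + V)/(2*V))
b = -99 (b = -11*9 = -99)
X(J) = -2 + J*(15 + J)/2 (X(J) = -2 + ((15 + J)/(2*J))*J**2 = -2 + J*(15 + J)/2)
-X(b) = -(-2 + (1/2)*(-99)*(15 - 99)) = -(-2 + (1/2)*(-99)*(-84)) = -(-2 + 4158) = -1*4156 = -4156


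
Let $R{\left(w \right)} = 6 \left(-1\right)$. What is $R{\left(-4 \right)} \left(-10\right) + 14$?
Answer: $74$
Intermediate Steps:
$R{\left(w \right)} = -6$
$R{\left(-4 \right)} \left(-10\right) + 14 = \left(-6\right) \left(-10\right) + 14 = 60 + 14 = 74$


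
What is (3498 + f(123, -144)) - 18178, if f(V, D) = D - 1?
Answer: -14825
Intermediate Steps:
f(V, D) = -1 + D
(3498 + f(123, -144)) - 18178 = (3498 + (-1 - 144)) - 18178 = (3498 - 145) - 18178 = 3353 - 18178 = -14825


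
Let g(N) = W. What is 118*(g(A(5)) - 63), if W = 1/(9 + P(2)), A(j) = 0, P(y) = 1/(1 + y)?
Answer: -103899/14 ≈ -7421.4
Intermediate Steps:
W = 3/28 (W = 1/(9 + 1/(1 + 2)) = 1/(9 + 1/3) = 1/(28/3) = 3/28 ≈ 0.10714)
g(N) = 3/28
118*(g(A(5)) - 63) = 118*(3/28 - 63) = 118*(-1761/28) = -103899/14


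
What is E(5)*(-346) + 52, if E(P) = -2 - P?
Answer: 2474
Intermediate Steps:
E(5)*(-346) + 52 = (-2 - 1*5)*(-346) + 52 = (-2 - 5)*(-346) + 52 = -7*(-346) + 52 = 2422 + 52 = 2474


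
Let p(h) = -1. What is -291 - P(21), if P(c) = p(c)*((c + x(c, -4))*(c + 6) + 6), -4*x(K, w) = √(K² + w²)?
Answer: 282 - 27*√457/4 ≈ 137.70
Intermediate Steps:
x(K, w) = -√(K² + w²)/4
P(c) = -6 - (6 + c)*(c - √(16 + c²)/4) (P(c) = -((c - √(c² + (-4)²)/4)*(c + 6) + 6) = -((c - √(c² + 16)/4)*(6 + c) + 6) = -((c - √(16 + c²)/4)*(6 + c) + 6) = -((6 + c)*(c - √(16 + c²)/4) + 6) = -(6 + (6 + c)*(c - √(16 + c²)/4)) = -6 - (6 + c)*(c - √(16 + c²)/4))
-291 - P(21) = -291 - (-6 - 1*21² - 6*21 + 3*√(16 + 21²)/2 + (¼)*21*√(16 + 21²)) = -291 - (-6 - 1*441 - 126 + 3*√(16 + 441)/2 + (¼)*21*√(16 + 441)) = -291 - (-6 - 441 - 126 + 3*√457/2 + (¼)*21*√457) = -291 - (-6 - 441 - 126 + 3*√457/2 + 21*√457/4) = -291 - (-573 + 27*√457/4) = -291 + (573 - 27*√457/4) = 282 - 27*√457/4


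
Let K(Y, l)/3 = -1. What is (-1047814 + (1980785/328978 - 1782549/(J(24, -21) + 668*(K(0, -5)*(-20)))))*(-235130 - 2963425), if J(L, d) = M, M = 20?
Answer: 4421454672179256282621/1319201780 ≈ 3.3516e+12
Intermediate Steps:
K(Y, l) = -3 (K(Y, l) = 3*(-1) = -3)
J(L, d) = 20
(-1047814 + (1980785/328978 - 1782549/(J(24, -21) + 668*(K(0, -5)*(-20)))))*(-235130 - 2963425) = (-1047814 + (1980785/328978 - 1782549/(20 + 668*(-3*(-20)))))*(-235130 - 2963425) = (-1047814 + (1980785*(1/328978) - 1782549/(20 + 668*60)))*(-3198555) = (-1047814 + (1980785/328978 - 1782549/(20 + 40080)))*(-3198555) = (-1047814 + (1980785/328978 - 1782549/40100))*(-3198555) = (-1047814 - 253494963211/6596008900)*(-3198555) = -6911643964507811/6596008900*(-3198555) = 4421454672179256282621/1319201780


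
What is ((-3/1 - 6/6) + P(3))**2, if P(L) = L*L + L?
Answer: 64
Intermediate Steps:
P(L) = L + L**2 (P(L) = L**2 + L = L + L**2)
((-3/1 - 6/6) + P(3))**2 = ((-3/1 - 6/6) + 3*(1 + 3))**2 = ((-3*1 - 6*1/6) + 3*4)**2 = ((-3 - 1) + 12)**2 = (-4 + 12)**2 = 8**2 = 64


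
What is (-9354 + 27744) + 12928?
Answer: 31318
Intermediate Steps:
(-9354 + 27744) + 12928 = 18390 + 12928 = 31318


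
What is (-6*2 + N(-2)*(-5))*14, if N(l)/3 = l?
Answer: 252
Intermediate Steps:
N(l) = 3*l
(-6*2 + N(-2)*(-5))*14 = (-6*2 + (3*(-2))*(-5))*14 = (-12 - 6*(-5))*14 = (-12 + 30)*14 = 18*14 = 252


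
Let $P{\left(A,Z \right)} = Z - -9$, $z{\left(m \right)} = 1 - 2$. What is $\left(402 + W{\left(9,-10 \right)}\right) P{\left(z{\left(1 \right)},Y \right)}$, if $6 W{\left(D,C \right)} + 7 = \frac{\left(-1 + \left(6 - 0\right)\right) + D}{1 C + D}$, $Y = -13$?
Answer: $-1594$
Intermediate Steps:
$z{\left(m \right)} = -1$
$P{\left(A,Z \right)} = 9 + Z$ ($P{\left(A,Z \right)} = Z + 9 = 9 + Z$)
$W{\left(D,C \right)} = - \frac{7}{6} + \frac{5 + D}{6 \left(C + D\right)}$ ($W{\left(D,C \right)} = - \frac{7}{6} + \frac{\left(\left(-1 + \left(6 - 0\right)\right) + D\right) \frac{1}{1 C + D}}{6} = - \frac{7}{6} + \frac{\left(\left(-1 + \left(6 + 0\right)\right) + D\right) \frac{1}{C + D}}{6} = - \frac{7}{6} + \frac{\left(\left(-1 + 6\right) + D\right) \frac{1}{C + D}}{6} = - \frac{7}{6} + \frac{\left(5 + D\right) \frac{1}{C + D}}{6} = - \frac{7}{6} + \frac{\frac{1}{C + D} \left(5 + D\right)}{6} = - \frac{7}{6} + \frac{5 + D}{6 \left(C + D\right)}$)
$\left(402 + W{\left(9,-10 \right)}\right) P{\left(z{\left(1 \right)},Y \right)} = \left(402 + \frac{\frac{5}{6} - 9 - - \frac{35}{3}}{-10 + 9}\right) \left(9 - 13\right) = \left(402 + \frac{\frac{5}{6} - 9 + \frac{35}{3}}{-1}\right) \left(-4\right) = \left(402 - \frac{7}{2}\right) \left(-4\right) = \frac{797}{2} \left(-4\right) = -1594$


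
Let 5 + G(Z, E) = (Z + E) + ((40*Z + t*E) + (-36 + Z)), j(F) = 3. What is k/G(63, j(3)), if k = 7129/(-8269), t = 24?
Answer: -7129/22160920 ≈ -0.00032169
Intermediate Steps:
k = -7129/8269 (k = 7129*(-1/8269) = -7129/8269 ≈ -0.86214)
G(Z, E) = -41 + 25*E + 42*Z (G(Z, E) = -5 + ((Z + E) + ((40*Z + 24*E) + (-36 + Z))) = -5 + ((E + Z) + ((24*E + 40*Z) + (-36 + Z))) = -5 + ((E + Z) + (-36 + 24*E + 41*Z)) = -5 + (-36 + 25*E + 42*Z) = -41 + 25*E + 42*Z)
k/G(63, j(3)) = -7129/(8269*(-41 + 25*3 + 42*63)) = -7129/(8269*(-41 + 75 + 2646)) = -7129/8269/2680 = -7129/8269*1/2680 = -7129/22160920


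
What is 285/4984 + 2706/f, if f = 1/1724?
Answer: 23251077981/4984 ≈ 4.6651e+6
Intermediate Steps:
f = 1/1724 ≈ 0.00058005
285/4984 + 2706/f = 285/4984 + 2706/(1/1724) = 285*(1/4984) + 2706*1724 = 285/4984 + 4665144 = 23251077981/4984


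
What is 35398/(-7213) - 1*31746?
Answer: -229019296/7213 ≈ -31751.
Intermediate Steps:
35398/(-7213) - 1*31746 = 35398*(-1/7213) - 31746 = -35398/7213 - 31746 = -229019296/7213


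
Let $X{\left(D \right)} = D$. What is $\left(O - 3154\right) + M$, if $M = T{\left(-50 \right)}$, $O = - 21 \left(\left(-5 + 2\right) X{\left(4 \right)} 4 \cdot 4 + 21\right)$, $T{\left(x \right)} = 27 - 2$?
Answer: $462$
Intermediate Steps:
$T{\left(x \right)} = 25$
$O = 3591$ ($O = - 21 \left(\left(-5 + 2\right) 4 \cdot 4 \cdot 4 + 21\right) = - 21 \left(\left(-3\right) 4 \cdot 4 \cdot 4 + 21\right) = - 21 \left(\left(-12\right) 4 \cdot 4 + 21\right) = - 21 \left(\left(-48\right) 4 + 21\right) = - 21 \left(-192 + 21\right) = \left(-21\right) \left(-171\right) = 3591$)
$M = 25$
$\left(O - 3154\right) + M = \left(3591 - 3154\right) + 25 = 437 + 25 = 462$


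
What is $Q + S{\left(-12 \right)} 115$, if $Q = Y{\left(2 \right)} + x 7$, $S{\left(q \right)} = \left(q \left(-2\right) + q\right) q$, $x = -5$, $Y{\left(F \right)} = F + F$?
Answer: $-16591$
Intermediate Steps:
$Y{\left(F \right)} = 2 F$
$S{\left(q \right)} = - q^{2}$ ($S{\left(q \right)} = \left(- 2 q + q\right) q = - q q = - q^{2}$)
$Q = -31$ ($Q = 2 \cdot 2 - 35 = 4 - 35 = -31$)
$Q + S{\left(-12 \right)} 115 = -31 + - \left(-12\right)^{2} \cdot 115 = -31 + \left(-1\right) 144 \cdot 115 = -31 - 16560 = -16591$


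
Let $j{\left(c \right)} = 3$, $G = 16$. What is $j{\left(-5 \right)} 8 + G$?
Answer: $40$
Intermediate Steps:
$j{\left(-5 \right)} 8 + G = 3 \cdot 8 + 16 = 24 + 16 = 40$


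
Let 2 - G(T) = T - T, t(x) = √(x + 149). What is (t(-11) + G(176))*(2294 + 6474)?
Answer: 17536 + 8768*√138 ≈ 1.2054e+5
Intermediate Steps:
t(x) = √(149 + x)
G(T) = 2 (G(T) = 2 - (T - T) = 2 - 1*0 = 2 + 0 = 2)
(t(-11) + G(176))*(2294 + 6474) = (√(149 - 11) + 2)*(2294 + 6474) = (√138 + 2)*8768 = (2 + √138)*8768 = 17536 + 8768*√138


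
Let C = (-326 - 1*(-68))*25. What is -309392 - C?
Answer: -302942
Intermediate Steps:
C = -6450 (C = (-326 + 68)*25 = -258*25 = -6450)
-309392 - C = -309392 - 1*(-6450) = -309392 + 6450 = -302942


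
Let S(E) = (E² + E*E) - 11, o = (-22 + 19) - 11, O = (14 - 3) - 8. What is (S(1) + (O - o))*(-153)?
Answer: -1224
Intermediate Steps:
O = 3 (O = 11 - 8 = 3)
o = -14 (o = -3 - 11 = -14)
S(E) = -11 + 2*E² (S(E) = (E² + E²) - 11 = 2*E² - 11 = -11 + 2*E²)
(S(1) + (O - o))*(-153) = ((-11 + 2*1²) + (3 - 1*(-14)))*(-153) = ((-11 + 2*1) + (3 + 14))*(-153) = ((-11 + 2) + 17)*(-153) = (-9 + 17)*(-153) = 8*(-153) = -1224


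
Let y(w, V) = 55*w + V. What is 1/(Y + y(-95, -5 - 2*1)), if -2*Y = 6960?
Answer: -1/8712 ≈ -0.00011478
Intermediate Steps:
Y = -3480 (Y = -1/2*6960 = -3480)
y(w, V) = V + 55*w
1/(Y + y(-95, -5 - 2*1)) = 1/(-3480 + ((-5 - 2*1) + 55*(-95))) = 1/(-3480 + ((-5 - 2) - 5225)) = 1/(-3480 + (-7 - 5225)) = 1/(-3480 - 5232) = 1/(-8712) = -1/8712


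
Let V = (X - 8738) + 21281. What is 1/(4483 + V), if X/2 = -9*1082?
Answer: -1/2450 ≈ -0.00040816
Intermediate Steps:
X = -19476 (X = 2*(-9*1082) = 2*(-9738) = -19476)
V = -6933 (V = (-19476 - 8738) + 21281 = -28214 + 21281 = -6933)
1/(4483 + V) = 1/(4483 - 6933) = 1/(-2450) = -1/2450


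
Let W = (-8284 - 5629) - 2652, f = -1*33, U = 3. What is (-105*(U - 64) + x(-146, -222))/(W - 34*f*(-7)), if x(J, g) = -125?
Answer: -6280/24419 ≈ -0.25718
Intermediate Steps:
f = -33
W = -16565 (W = -13913 - 2652 = -16565)
(-105*(U - 64) + x(-146, -222))/(W - 34*f*(-7)) = (-105*(3 - 64) - 125)/(-16565 - 34*(-33)*(-7)) = (-105*(-61) - 125)/(-16565 + 1122*(-7)) = (6405 - 125)/(-16565 - 7854) = 6280/(-24419) = 6280*(-1/24419) = -6280/24419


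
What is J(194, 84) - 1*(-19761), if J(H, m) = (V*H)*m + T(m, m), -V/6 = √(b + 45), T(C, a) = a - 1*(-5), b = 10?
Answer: 19850 - 97776*√55 ≈ -7.0528e+5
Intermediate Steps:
T(C, a) = 5 + a (T(C, a) = a + 5 = 5 + a)
V = -6*√55 (V = -6*√(10 + 45) = -6*√55 ≈ -44.497)
J(H, m) = 5 + m - 6*H*m*√55 (J(H, m) = ((-6*√55)*H)*m + (5 + m) = (-6*H*√55)*m + (5 + m) = -6*H*m*√55 + (5 + m) = 5 + m - 6*H*m*√55)
J(194, 84) - 1*(-19761) = (5 + 84 - 6*194*84*√55) - 1*(-19761) = (5 + 84 - 97776*√55) + 19761 = (89 - 97776*√55) + 19761 = 19850 - 97776*√55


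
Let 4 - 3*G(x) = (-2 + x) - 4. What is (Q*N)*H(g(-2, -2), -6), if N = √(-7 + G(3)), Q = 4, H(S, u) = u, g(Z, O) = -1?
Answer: -8*I*√42 ≈ -51.846*I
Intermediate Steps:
G(x) = 10/3 - x/3 (G(x) = 4/3 - ((-2 + x) - 4)/3 = 4/3 - (-6 + x)/3 = 4/3 + (2 - x/3) = 10/3 - x/3)
N = I*√42/3 (N = √(-7 + (10/3 - ⅓*3)) = √(-7 + (10/3 - 1)) = √(-7 + 7/3) = √(-14/3) = I*√42/3 ≈ 2.1602*I)
(Q*N)*H(g(-2, -2), -6) = (4*(I*√42/3))*(-6) = (4*I*√42/3)*(-6) = -8*I*√42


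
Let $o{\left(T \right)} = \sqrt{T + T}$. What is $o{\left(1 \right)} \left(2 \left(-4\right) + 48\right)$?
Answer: $40 \sqrt{2} \approx 56.569$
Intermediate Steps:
$o{\left(T \right)} = \sqrt{2} \sqrt{T}$ ($o{\left(T \right)} = \sqrt{2 T} = \sqrt{2} \sqrt{T}$)
$o{\left(1 \right)} \left(2 \left(-4\right) + 48\right) = \sqrt{2} \sqrt{1} \left(2 \left(-4\right) + 48\right) = \sqrt{2} \cdot 1 \left(-8 + 48\right) = \sqrt{2} \cdot 40 = 40 \sqrt{2}$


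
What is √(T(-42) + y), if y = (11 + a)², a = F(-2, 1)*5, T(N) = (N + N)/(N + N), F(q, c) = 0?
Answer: √122 ≈ 11.045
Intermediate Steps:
T(N) = 1 (T(N) = (2*N)/((2*N)) = (2*N)*(1/(2*N)) = 1)
a = 0 (a = 0*5 = 0)
y = 121 (y = (11 + 0)² = 11² = 121)
√(T(-42) + y) = √(1 + 121) = √122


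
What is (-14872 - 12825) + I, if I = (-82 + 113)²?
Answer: -26736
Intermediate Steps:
I = 961 (I = 31² = 961)
(-14872 - 12825) + I = (-14872 - 12825) + 961 = -27697 + 961 = -26736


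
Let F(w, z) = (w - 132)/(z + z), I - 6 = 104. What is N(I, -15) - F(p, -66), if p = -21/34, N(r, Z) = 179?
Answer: 266281/1496 ≈ 178.00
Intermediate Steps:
I = 110 (I = 6 + 104 = 110)
p = -21/34 (p = -21*1/34 = -21/34 ≈ -0.61765)
F(w, z) = (-132 + w)/(2*z) (F(w, z) = (-132 + w)/((2*z)) = (-132 + w)*(1/(2*z)) = (-132 + w)/(2*z))
N(I, -15) - F(p, -66) = 179 - (-132 - 21/34)/(2*(-66)) = 179 - (-1)*(-4509)/(2*66*34) = 179 - 1*1503/1496 = 179 - 1503/1496 = 266281/1496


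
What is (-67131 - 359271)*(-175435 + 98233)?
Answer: 32919087204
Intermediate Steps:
(-67131 - 359271)*(-175435 + 98233) = -426402*(-77202) = 32919087204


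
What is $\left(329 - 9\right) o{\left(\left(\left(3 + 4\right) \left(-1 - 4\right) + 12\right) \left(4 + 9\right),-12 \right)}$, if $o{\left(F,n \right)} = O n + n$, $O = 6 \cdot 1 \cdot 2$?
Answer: $-49920$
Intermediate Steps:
$O = 12$ ($O = 6 \cdot 2 = 12$)
$o{\left(F,n \right)} = 13 n$ ($o{\left(F,n \right)} = 12 n + n = 13 n$)
$\left(329 - 9\right) o{\left(\left(\left(3 + 4\right) \left(-1 - 4\right) + 12\right) \left(4 + 9\right),-12 \right)} = \left(329 - 9\right) 13 \left(-12\right) = 320 \left(-156\right) = -49920$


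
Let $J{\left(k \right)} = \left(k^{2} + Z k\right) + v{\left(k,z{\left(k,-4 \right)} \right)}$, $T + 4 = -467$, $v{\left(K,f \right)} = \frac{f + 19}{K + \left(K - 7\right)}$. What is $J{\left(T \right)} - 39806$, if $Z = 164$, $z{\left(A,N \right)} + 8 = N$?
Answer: $\frac{99446652}{949} \approx 1.0479 \cdot 10^{5}$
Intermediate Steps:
$z{\left(A,N \right)} = -8 + N$
$v{\left(K,f \right)} = \frac{19 + f}{-7 + 2 K}$ ($v{\left(K,f \right)} = \frac{19 + f}{K + \left(-7 + K\right)} = \frac{19 + f}{-7 + 2 K}$)
$T = -471$ ($T = -4 - 467 = -471$)
$J{\left(k \right)} = k^{2} + \frac{7}{-7 + 2 k} + 164 k$ ($J{\left(k \right)} = \left(k^{2} + 164 k\right) + \frac{19 - 12}{-7 + 2 k} = \left(k^{2} + 164 k\right) + \frac{1}{-7 + 2 k} 7 = \left(k^{2} + 164 k\right) + \frac{7}{-7 + 2 k} = k^{2} + \frac{7}{-7 + 2 k} + 164 k$)
$J{\left(T \right)} - 39806 = \frac{7 - 471 \left(-7 + 2 \left(-471\right)\right) \left(164 - 471\right)}{-7 + 2 \left(-471\right)} - 39806 = \frac{7 - 471 \left(-7 - 942\right) \left(-307\right)}{-7 - 942} - 39806 = \frac{7 - \left(-446979\right) \left(-307\right)}{-949} - 39806 = - \frac{7 - 137222553}{949} - 39806 = \left(- \frac{1}{949}\right) \left(-137222546\right) - 39806 = \frac{137222546}{949} - 39806 = \frac{99446652}{949}$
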